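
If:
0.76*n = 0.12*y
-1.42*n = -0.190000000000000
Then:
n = 0.13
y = 0.85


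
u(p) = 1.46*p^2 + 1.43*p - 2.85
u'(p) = 2.92*p + 1.43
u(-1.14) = -2.58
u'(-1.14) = -1.90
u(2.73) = 11.94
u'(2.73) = 9.40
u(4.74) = 36.73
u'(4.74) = 15.27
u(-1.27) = -2.31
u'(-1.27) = -2.28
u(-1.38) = -2.04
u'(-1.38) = -2.60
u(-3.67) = 11.57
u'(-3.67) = -9.29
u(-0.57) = -3.19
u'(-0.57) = -0.23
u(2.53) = 10.11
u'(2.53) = 8.82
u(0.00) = -2.85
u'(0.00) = 1.43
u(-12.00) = 190.23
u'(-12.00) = -33.61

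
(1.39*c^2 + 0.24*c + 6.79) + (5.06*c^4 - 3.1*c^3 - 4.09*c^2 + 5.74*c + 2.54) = 5.06*c^4 - 3.1*c^3 - 2.7*c^2 + 5.98*c + 9.33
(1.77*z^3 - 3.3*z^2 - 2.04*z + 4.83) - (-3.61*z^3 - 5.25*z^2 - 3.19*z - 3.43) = 5.38*z^3 + 1.95*z^2 + 1.15*z + 8.26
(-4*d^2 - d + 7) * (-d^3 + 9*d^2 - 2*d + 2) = 4*d^5 - 35*d^4 - 8*d^3 + 57*d^2 - 16*d + 14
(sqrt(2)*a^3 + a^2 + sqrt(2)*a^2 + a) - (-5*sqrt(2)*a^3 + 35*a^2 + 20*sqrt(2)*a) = 6*sqrt(2)*a^3 - 34*a^2 + sqrt(2)*a^2 - 20*sqrt(2)*a + a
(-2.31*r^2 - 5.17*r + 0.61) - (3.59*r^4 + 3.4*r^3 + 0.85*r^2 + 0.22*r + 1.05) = -3.59*r^4 - 3.4*r^3 - 3.16*r^2 - 5.39*r - 0.44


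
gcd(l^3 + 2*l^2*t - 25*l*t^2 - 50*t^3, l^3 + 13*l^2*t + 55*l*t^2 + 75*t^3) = l + 5*t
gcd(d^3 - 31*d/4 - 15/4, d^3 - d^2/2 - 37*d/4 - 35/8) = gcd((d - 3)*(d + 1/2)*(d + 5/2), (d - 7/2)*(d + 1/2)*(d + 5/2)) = d^2 + 3*d + 5/4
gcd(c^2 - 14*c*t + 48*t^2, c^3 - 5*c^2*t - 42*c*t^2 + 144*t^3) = -c + 8*t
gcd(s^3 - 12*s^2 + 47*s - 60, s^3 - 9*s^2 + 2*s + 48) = s - 3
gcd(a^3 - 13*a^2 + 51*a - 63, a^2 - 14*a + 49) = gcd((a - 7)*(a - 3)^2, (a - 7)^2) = a - 7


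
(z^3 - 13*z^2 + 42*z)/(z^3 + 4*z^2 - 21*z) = (z^2 - 13*z + 42)/(z^2 + 4*z - 21)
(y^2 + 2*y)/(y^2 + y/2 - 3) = 2*y/(2*y - 3)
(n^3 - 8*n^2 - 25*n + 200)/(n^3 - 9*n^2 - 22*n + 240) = (n - 5)/(n - 6)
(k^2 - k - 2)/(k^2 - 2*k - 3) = (k - 2)/(k - 3)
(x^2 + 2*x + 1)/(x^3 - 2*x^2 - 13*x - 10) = (x + 1)/(x^2 - 3*x - 10)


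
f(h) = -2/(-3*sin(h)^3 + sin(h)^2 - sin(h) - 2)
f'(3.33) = 1.07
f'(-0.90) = -14.29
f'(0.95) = -0.44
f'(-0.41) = -3.77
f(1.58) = 0.40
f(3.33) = 1.14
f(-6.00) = 0.88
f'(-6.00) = -0.43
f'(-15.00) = 894.09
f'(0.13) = -0.39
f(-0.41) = 1.60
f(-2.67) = 1.89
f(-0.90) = -2.38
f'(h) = -2*(9*sin(h)^2*cos(h) - 2*sin(h)*cos(h) + cos(h))/(-3*sin(h)^3 + sin(h)^2 - sin(h) - 2)^2 = 2*(-9*sin(h)^2 + 2*sin(h) - 1)*cos(h)/(3*sin(h)^3 - sin(h)^2 + sin(h) + 2)^2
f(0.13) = 0.94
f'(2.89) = 0.41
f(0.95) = 0.53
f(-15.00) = 19.63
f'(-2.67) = 5.99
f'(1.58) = 0.01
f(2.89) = 0.90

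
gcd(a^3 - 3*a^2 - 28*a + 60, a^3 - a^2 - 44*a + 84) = a^2 - 8*a + 12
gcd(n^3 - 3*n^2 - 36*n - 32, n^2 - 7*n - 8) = n^2 - 7*n - 8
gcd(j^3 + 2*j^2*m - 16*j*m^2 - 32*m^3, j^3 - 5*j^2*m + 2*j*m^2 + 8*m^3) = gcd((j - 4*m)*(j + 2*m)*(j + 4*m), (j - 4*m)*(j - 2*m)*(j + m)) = j - 4*m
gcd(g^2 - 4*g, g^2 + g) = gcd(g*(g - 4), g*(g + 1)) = g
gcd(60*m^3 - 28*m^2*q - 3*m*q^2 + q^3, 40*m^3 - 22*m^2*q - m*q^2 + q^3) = -10*m^2 + 3*m*q + q^2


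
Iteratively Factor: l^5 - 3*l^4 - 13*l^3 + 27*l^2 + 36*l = (l - 4)*(l^4 + l^3 - 9*l^2 - 9*l) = l*(l - 4)*(l^3 + l^2 - 9*l - 9) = l*(l - 4)*(l + 3)*(l^2 - 2*l - 3) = l*(l - 4)*(l + 1)*(l + 3)*(l - 3)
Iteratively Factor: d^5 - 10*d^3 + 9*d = (d - 1)*(d^4 + d^3 - 9*d^2 - 9*d) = (d - 1)*(d + 1)*(d^3 - 9*d) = (d - 1)*(d + 1)*(d + 3)*(d^2 - 3*d) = (d - 3)*(d - 1)*(d + 1)*(d + 3)*(d)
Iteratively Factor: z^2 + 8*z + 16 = (z + 4)*(z + 4)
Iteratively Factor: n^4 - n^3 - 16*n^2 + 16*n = (n + 4)*(n^3 - 5*n^2 + 4*n) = (n - 4)*(n + 4)*(n^2 - n) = n*(n - 4)*(n + 4)*(n - 1)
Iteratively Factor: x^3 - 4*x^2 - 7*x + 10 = (x - 1)*(x^2 - 3*x - 10) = (x - 1)*(x + 2)*(x - 5)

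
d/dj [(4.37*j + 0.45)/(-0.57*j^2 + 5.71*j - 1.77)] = (2.4909*j^2 + 0.513000000000002*j - 10.3044)/(0.3249*j^4 - 6.5094*j^3 + 34.6219*j^2 - 20.2134*j + 3.1329)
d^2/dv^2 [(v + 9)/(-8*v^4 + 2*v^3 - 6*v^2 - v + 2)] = 2*(-(v + 9)*(32*v^3 - 6*v^2 + 12*v + 1)^2 + (32*v^3 - 6*v^2 + 12*v + 6*(v + 9)*(8*v^2 - v + 1) + 1)*(8*v^4 - 2*v^3 + 6*v^2 + v - 2))/(8*v^4 - 2*v^3 + 6*v^2 + v - 2)^3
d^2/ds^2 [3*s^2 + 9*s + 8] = 6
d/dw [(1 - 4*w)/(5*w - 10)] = 7/(5*(w - 2)^2)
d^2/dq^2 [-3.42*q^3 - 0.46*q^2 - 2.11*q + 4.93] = -20.52*q - 0.92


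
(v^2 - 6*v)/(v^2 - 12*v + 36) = v/(v - 6)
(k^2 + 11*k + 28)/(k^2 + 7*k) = (k + 4)/k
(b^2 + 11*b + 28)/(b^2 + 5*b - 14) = (b + 4)/(b - 2)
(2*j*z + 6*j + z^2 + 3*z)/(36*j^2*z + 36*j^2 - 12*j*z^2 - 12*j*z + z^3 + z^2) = (2*j*z + 6*j + z^2 + 3*z)/(36*j^2*z + 36*j^2 - 12*j*z^2 - 12*j*z + z^3 + z^2)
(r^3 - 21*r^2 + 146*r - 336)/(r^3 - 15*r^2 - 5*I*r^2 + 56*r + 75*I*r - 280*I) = (r - 6)/(r - 5*I)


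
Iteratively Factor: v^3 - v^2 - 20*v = (v - 5)*(v^2 + 4*v) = v*(v - 5)*(v + 4)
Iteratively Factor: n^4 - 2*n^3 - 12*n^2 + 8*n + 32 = (n + 2)*(n^3 - 4*n^2 - 4*n + 16) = (n - 4)*(n + 2)*(n^2 - 4) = (n - 4)*(n + 2)^2*(n - 2)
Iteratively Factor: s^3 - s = (s)*(s^2 - 1) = s*(s + 1)*(s - 1)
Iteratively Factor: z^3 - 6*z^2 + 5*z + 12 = (z - 3)*(z^2 - 3*z - 4) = (z - 3)*(z + 1)*(z - 4)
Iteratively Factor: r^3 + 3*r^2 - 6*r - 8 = (r + 1)*(r^2 + 2*r - 8) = (r - 2)*(r + 1)*(r + 4)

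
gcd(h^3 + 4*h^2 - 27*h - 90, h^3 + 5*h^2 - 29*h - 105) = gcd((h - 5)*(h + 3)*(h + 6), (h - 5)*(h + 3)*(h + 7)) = h^2 - 2*h - 15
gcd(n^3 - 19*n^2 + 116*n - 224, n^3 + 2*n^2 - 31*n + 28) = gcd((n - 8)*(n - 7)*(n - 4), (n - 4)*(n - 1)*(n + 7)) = n - 4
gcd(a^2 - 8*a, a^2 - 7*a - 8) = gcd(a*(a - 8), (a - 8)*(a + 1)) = a - 8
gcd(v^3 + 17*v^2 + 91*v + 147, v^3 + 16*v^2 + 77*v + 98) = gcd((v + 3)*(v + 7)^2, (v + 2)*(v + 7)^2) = v^2 + 14*v + 49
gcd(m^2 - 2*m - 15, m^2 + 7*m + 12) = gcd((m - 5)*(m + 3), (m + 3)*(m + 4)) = m + 3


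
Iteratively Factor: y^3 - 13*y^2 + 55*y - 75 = (y - 3)*(y^2 - 10*y + 25) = (y - 5)*(y - 3)*(y - 5)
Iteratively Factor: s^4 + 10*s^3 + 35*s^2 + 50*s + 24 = (s + 1)*(s^3 + 9*s^2 + 26*s + 24) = (s + 1)*(s + 3)*(s^2 + 6*s + 8) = (s + 1)*(s + 3)*(s + 4)*(s + 2)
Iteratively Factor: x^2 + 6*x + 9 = (x + 3)*(x + 3)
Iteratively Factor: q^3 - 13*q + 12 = (q + 4)*(q^2 - 4*q + 3) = (q - 1)*(q + 4)*(q - 3)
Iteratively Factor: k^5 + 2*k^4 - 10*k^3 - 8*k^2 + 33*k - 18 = (k - 2)*(k^4 + 4*k^3 - 2*k^2 - 12*k + 9) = (k - 2)*(k - 1)*(k^3 + 5*k^2 + 3*k - 9) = (k - 2)*(k - 1)^2*(k^2 + 6*k + 9) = (k - 2)*(k - 1)^2*(k + 3)*(k + 3)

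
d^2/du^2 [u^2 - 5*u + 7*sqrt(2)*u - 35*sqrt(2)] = 2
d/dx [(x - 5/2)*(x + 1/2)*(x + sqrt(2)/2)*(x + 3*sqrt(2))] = 4*x^3 - 6*x^2 + 21*sqrt(2)*x^2/2 - 14*sqrt(2)*x + 7*x/2 - 35*sqrt(2)/8 - 6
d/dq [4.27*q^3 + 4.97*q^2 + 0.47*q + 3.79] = 12.81*q^2 + 9.94*q + 0.47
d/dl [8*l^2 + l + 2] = 16*l + 1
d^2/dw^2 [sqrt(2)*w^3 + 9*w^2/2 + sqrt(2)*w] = 6*sqrt(2)*w + 9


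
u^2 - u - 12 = (u - 4)*(u + 3)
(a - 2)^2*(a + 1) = a^3 - 3*a^2 + 4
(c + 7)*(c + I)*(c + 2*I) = c^3 + 7*c^2 + 3*I*c^2 - 2*c + 21*I*c - 14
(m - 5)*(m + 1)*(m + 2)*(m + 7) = m^4 + 5*m^3 - 27*m^2 - 101*m - 70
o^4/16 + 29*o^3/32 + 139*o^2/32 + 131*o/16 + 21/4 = (o/4 + 1/2)*(o/4 + 1)*(o + 3/2)*(o + 7)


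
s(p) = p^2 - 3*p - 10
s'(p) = 2*p - 3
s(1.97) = -12.03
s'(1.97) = 0.94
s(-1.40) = -3.84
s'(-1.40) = -5.80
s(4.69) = -2.07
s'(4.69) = 6.38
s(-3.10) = 8.91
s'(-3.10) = -9.20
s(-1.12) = -5.39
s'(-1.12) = -5.24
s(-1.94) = -0.42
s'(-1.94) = -6.88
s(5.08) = 0.57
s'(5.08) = 7.16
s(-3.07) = 8.63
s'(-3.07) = -9.14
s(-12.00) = 170.00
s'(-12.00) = -27.00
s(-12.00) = 170.00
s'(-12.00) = -27.00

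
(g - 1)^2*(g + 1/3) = g^3 - 5*g^2/3 + g/3 + 1/3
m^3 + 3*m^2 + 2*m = m*(m + 1)*(m + 2)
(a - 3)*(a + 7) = a^2 + 4*a - 21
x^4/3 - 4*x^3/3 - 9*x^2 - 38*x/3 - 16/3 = (x/3 + 1/3)*(x - 8)*(x + 1)*(x + 2)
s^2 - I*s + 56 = (s - 8*I)*(s + 7*I)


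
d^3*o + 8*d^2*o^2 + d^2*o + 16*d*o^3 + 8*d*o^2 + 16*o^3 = (d + 4*o)^2*(d*o + o)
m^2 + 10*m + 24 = (m + 4)*(m + 6)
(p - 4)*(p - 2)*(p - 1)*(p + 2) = p^4 - 5*p^3 + 20*p - 16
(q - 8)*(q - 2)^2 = q^3 - 12*q^2 + 36*q - 32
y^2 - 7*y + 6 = (y - 6)*(y - 1)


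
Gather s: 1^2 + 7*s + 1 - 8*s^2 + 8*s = -8*s^2 + 15*s + 2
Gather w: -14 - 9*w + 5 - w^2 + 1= -w^2 - 9*w - 8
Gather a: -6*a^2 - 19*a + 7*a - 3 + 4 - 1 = -6*a^2 - 12*a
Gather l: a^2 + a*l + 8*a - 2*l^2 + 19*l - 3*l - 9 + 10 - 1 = a^2 + 8*a - 2*l^2 + l*(a + 16)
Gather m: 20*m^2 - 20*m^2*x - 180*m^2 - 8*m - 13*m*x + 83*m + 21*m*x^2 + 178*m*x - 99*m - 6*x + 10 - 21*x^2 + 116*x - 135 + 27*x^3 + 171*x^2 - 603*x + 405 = m^2*(-20*x - 160) + m*(21*x^2 + 165*x - 24) + 27*x^3 + 150*x^2 - 493*x + 280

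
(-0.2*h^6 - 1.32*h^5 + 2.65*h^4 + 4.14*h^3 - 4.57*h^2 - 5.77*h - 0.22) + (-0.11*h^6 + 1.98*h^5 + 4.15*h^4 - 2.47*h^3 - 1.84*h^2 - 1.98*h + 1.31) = -0.31*h^6 + 0.66*h^5 + 6.8*h^4 + 1.67*h^3 - 6.41*h^2 - 7.75*h + 1.09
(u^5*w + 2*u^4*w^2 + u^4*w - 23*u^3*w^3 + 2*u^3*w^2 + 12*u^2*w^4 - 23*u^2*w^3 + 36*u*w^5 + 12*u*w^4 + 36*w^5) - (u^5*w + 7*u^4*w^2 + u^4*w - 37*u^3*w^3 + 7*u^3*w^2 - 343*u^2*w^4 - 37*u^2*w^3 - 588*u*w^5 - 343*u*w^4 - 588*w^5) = -5*u^4*w^2 + 14*u^3*w^3 - 5*u^3*w^2 + 355*u^2*w^4 + 14*u^2*w^3 + 624*u*w^5 + 355*u*w^4 + 624*w^5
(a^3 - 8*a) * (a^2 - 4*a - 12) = a^5 - 4*a^4 - 20*a^3 + 32*a^2 + 96*a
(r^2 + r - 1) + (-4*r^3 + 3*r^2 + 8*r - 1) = -4*r^3 + 4*r^2 + 9*r - 2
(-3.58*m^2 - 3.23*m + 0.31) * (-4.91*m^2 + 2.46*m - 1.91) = 17.5778*m^4 + 7.0525*m^3 - 2.6301*m^2 + 6.9319*m - 0.5921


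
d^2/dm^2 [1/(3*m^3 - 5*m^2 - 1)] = 2*(-m^2*(9*m - 10)^2 + (5 - 9*m)*(-3*m^3 + 5*m^2 + 1))/(-3*m^3 + 5*m^2 + 1)^3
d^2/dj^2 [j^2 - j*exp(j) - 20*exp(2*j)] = -j*exp(j) - 80*exp(2*j) - 2*exp(j) + 2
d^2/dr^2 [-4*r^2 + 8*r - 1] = -8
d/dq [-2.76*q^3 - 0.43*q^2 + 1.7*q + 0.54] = -8.28*q^2 - 0.86*q + 1.7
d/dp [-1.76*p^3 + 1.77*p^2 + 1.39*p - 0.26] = -5.28*p^2 + 3.54*p + 1.39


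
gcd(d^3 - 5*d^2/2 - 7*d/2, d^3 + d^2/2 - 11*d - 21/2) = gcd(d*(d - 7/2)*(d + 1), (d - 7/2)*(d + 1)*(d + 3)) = d^2 - 5*d/2 - 7/2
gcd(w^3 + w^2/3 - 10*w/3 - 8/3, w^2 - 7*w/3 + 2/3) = w - 2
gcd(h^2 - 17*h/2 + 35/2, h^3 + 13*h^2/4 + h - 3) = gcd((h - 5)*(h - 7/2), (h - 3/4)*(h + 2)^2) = 1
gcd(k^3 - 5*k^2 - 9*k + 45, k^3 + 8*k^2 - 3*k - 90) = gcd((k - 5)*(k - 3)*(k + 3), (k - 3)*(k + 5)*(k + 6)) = k - 3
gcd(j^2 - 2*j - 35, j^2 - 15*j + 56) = j - 7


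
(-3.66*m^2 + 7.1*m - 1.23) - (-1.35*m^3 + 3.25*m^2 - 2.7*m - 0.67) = 1.35*m^3 - 6.91*m^2 + 9.8*m - 0.56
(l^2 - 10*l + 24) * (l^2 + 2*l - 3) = l^4 - 8*l^3 + l^2 + 78*l - 72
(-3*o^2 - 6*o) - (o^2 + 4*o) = -4*o^2 - 10*o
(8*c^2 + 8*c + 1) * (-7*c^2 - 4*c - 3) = -56*c^4 - 88*c^3 - 63*c^2 - 28*c - 3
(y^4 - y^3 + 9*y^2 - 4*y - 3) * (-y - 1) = -y^5 - 8*y^3 - 5*y^2 + 7*y + 3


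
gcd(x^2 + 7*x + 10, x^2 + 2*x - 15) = x + 5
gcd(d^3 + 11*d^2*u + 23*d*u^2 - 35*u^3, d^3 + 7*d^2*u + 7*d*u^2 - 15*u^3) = -d^2 - 4*d*u + 5*u^2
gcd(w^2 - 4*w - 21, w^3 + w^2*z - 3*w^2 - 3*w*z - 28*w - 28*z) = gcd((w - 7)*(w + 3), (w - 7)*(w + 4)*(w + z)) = w - 7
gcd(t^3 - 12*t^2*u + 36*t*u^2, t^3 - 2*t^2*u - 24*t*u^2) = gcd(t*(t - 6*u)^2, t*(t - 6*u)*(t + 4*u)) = t^2 - 6*t*u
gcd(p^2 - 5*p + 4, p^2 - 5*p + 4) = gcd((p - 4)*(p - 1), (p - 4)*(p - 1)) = p^2 - 5*p + 4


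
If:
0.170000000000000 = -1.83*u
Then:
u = -0.09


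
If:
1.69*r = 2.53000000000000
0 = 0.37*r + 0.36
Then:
No Solution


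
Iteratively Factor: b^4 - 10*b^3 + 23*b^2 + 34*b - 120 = (b - 5)*(b^3 - 5*b^2 - 2*b + 24) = (b - 5)*(b - 3)*(b^2 - 2*b - 8) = (b - 5)*(b - 4)*(b - 3)*(b + 2)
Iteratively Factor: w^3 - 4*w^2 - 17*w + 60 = (w + 4)*(w^2 - 8*w + 15) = (w - 5)*(w + 4)*(w - 3)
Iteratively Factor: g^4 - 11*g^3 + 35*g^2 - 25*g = (g - 5)*(g^3 - 6*g^2 + 5*g) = g*(g - 5)*(g^2 - 6*g + 5) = g*(g - 5)^2*(g - 1)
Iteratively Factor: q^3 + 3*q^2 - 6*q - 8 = (q + 4)*(q^2 - q - 2) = (q - 2)*(q + 4)*(q + 1)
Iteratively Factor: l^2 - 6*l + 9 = (l - 3)*(l - 3)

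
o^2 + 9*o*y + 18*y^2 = (o + 3*y)*(o + 6*y)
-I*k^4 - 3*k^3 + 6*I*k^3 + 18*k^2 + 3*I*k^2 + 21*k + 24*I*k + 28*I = (k - 7)*(k - 4*I)*(k + I)*(-I*k - I)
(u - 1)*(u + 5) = u^2 + 4*u - 5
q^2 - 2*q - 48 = (q - 8)*(q + 6)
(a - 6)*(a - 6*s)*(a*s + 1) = a^3*s - 6*a^2*s^2 - 6*a^2*s + a^2 + 36*a*s^2 - 6*a*s - 6*a + 36*s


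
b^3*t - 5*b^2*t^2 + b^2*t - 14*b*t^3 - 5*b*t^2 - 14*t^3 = (b - 7*t)*(b + 2*t)*(b*t + t)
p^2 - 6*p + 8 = (p - 4)*(p - 2)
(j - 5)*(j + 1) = j^2 - 4*j - 5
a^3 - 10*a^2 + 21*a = a*(a - 7)*(a - 3)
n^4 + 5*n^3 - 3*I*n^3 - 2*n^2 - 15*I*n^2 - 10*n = n*(n + 5)*(n - 2*I)*(n - I)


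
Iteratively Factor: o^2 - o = (o - 1)*(o)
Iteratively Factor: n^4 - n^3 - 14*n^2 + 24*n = (n + 4)*(n^3 - 5*n^2 + 6*n) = (n - 3)*(n + 4)*(n^2 - 2*n) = (n - 3)*(n - 2)*(n + 4)*(n)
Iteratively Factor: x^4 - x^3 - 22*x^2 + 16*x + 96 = (x + 4)*(x^3 - 5*x^2 - 2*x + 24) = (x + 2)*(x + 4)*(x^2 - 7*x + 12) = (x - 4)*(x + 2)*(x + 4)*(x - 3)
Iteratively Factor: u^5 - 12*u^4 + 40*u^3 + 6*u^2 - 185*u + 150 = (u + 2)*(u^4 - 14*u^3 + 68*u^2 - 130*u + 75) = (u - 1)*(u + 2)*(u^3 - 13*u^2 + 55*u - 75) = (u - 3)*(u - 1)*(u + 2)*(u^2 - 10*u + 25) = (u - 5)*(u - 3)*(u - 1)*(u + 2)*(u - 5)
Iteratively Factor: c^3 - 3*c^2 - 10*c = (c)*(c^2 - 3*c - 10) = c*(c - 5)*(c + 2)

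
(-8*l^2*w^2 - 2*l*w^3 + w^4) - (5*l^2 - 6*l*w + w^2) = -8*l^2*w^2 - 5*l^2 - 2*l*w^3 + 6*l*w + w^4 - w^2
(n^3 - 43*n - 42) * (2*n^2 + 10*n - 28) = 2*n^5 + 10*n^4 - 114*n^3 - 514*n^2 + 784*n + 1176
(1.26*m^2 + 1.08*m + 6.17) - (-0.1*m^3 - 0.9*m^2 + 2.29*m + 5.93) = 0.1*m^3 + 2.16*m^2 - 1.21*m + 0.24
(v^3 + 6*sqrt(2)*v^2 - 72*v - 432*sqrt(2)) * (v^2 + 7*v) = v^5 + 7*v^4 + 6*sqrt(2)*v^4 - 72*v^3 + 42*sqrt(2)*v^3 - 432*sqrt(2)*v^2 - 504*v^2 - 3024*sqrt(2)*v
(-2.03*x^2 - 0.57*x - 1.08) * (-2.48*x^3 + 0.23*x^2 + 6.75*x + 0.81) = 5.0344*x^5 + 0.9467*x^4 - 11.1552*x^3 - 5.7402*x^2 - 7.7517*x - 0.8748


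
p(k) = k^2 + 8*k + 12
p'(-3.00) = 2.00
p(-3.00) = -3.00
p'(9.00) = 26.00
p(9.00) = 165.00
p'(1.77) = 11.54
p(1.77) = 29.29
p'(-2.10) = 3.80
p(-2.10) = -0.39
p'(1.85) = 11.70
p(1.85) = 30.22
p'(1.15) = 10.30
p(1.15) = 22.52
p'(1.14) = 10.28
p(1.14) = 22.42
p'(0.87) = 9.74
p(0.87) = 19.72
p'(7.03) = 22.06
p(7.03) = 117.66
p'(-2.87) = 2.26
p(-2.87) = -2.72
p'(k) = 2*k + 8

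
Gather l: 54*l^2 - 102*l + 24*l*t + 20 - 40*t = 54*l^2 + l*(24*t - 102) - 40*t + 20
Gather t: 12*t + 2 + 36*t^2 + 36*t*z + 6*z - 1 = 36*t^2 + t*(36*z + 12) + 6*z + 1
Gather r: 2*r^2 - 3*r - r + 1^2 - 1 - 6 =2*r^2 - 4*r - 6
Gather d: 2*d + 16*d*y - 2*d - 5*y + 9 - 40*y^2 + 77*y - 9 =16*d*y - 40*y^2 + 72*y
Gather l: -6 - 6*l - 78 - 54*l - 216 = -60*l - 300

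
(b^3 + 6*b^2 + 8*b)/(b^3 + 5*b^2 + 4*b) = (b + 2)/(b + 1)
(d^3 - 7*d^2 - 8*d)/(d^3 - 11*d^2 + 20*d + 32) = d/(d - 4)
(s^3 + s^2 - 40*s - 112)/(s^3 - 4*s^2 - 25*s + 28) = (s + 4)/(s - 1)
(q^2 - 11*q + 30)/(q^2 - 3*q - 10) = (q - 6)/(q + 2)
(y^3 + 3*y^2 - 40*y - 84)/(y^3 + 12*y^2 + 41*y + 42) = (y - 6)/(y + 3)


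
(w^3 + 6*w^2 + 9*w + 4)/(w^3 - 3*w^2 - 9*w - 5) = (w + 4)/(w - 5)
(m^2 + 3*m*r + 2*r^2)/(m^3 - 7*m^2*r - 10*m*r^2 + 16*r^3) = (m + r)/(m^2 - 9*m*r + 8*r^2)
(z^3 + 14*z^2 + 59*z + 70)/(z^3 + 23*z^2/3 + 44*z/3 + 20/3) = 3*(z + 7)/(3*z + 2)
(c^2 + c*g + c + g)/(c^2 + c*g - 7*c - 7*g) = (c + 1)/(c - 7)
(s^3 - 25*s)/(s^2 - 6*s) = (s^2 - 25)/(s - 6)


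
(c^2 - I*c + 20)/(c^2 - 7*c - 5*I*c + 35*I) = (c + 4*I)/(c - 7)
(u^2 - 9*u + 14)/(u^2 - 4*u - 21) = (u - 2)/(u + 3)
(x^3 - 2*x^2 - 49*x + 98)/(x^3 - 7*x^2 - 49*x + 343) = (x - 2)/(x - 7)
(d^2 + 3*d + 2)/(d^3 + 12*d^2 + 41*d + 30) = (d + 2)/(d^2 + 11*d + 30)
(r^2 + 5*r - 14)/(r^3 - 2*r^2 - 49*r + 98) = 1/(r - 7)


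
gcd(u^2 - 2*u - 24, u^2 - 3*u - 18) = u - 6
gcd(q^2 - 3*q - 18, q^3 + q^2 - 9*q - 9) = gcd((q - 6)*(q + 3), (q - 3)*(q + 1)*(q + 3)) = q + 3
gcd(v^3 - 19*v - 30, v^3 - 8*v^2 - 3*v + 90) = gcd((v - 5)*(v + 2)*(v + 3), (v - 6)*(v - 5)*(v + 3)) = v^2 - 2*v - 15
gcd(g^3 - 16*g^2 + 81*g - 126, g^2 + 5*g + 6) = 1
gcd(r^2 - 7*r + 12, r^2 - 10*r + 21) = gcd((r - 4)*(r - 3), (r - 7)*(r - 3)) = r - 3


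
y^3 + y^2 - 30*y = y*(y - 5)*(y + 6)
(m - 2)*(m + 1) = m^2 - m - 2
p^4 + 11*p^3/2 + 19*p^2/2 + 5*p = p*(p + 1)*(p + 2)*(p + 5/2)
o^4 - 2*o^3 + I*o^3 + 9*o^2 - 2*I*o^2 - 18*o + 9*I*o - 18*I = (o - 2)*(o - 3*I)*(o + I)*(o + 3*I)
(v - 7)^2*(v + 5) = v^3 - 9*v^2 - 21*v + 245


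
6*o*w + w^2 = w*(6*o + w)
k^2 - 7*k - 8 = (k - 8)*(k + 1)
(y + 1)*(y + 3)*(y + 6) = y^3 + 10*y^2 + 27*y + 18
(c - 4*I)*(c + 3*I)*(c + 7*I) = c^3 + 6*I*c^2 + 19*c + 84*I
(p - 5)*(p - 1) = p^2 - 6*p + 5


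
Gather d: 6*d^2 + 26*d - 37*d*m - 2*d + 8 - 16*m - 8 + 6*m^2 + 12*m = 6*d^2 + d*(24 - 37*m) + 6*m^2 - 4*m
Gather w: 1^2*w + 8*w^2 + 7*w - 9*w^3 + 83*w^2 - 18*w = -9*w^3 + 91*w^2 - 10*w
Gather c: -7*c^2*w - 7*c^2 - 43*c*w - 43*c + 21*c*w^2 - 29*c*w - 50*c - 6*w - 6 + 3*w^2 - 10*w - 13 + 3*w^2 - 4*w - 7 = c^2*(-7*w - 7) + c*(21*w^2 - 72*w - 93) + 6*w^2 - 20*w - 26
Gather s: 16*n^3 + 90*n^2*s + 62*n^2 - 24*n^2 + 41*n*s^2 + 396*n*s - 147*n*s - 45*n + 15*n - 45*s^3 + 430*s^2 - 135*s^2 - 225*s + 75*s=16*n^3 + 38*n^2 - 30*n - 45*s^3 + s^2*(41*n + 295) + s*(90*n^2 + 249*n - 150)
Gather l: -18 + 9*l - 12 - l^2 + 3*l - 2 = -l^2 + 12*l - 32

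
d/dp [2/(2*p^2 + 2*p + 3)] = 4*(-2*p - 1)/(2*p^2 + 2*p + 3)^2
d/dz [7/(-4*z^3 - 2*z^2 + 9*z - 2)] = 7*(12*z^2 + 4*z - 9)/(4*z^3 + 2*z^2 - 9*z + 2)^2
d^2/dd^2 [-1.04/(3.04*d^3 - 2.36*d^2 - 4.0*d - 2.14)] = ((18.9696*d - 4.9088)*(-3.04*d^3 + 2.36*d^2 + 4.0*d + 2.14) + 1.04*(-18.24*d^2 + 9.44*d + 8.0)*(-9.12*d^2 + 4.72*d + 4.0))/(-3.04*d^3 + 2.36*d^2 + 4.0*d + 2.14)^3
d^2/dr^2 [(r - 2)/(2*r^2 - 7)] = 4*(8*r^2*(r - 2) + (2 - 3*r)*(2*r^2 - 7))/(2*r^2 - 7)^3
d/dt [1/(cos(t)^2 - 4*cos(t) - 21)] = 2*(cos(t) - 2)*sin(t)/(sin(t)^2 + 4*cos(t) + 20)^2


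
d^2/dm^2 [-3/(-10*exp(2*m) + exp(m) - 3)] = 3*((1 - 40*exp(m))*(10*exp(2*m) - exp(m) + 3) + 2*(20*exp(m) - 1)^2*exp(m))*exp(m)/(10*exp(2*m) - exp(m) + 3)^3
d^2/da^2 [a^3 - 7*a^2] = 6*a - 14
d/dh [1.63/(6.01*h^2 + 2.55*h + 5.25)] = (-19.5926*h - 4.1565)/(6.01*h^2 + 2.55*h + 5.25)^2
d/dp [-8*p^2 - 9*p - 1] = -16*p - 9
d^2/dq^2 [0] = 0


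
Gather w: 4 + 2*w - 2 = 2*w + 2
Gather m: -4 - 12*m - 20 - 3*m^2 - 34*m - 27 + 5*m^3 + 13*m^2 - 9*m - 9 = 5*m^3 + 10*m^2 - 55*m - 60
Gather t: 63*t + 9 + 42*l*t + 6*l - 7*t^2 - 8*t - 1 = 6*l - 7*t^2 + t*(42*l + 55) + 8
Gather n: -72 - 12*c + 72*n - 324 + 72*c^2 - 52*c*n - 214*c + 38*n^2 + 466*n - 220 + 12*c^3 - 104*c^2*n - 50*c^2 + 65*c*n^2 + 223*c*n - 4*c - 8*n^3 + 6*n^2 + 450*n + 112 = 12*c^3 + 22*c^2 - 230*c - 8*n^3 + n^2*(65*c + 44) + n*(-104*c^2 + 171*c + 988) - 504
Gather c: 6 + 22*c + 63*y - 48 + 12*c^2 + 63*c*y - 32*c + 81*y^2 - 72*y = 12*c^2 + c*(63*y - 10) + 81*y^2 - 9*y - 42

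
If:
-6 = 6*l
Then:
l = -1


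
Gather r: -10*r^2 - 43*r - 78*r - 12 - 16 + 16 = -10*r^2 - 121*r - 12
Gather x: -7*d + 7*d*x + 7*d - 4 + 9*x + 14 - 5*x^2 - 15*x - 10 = -5*x^2 + x*(7*d - 6)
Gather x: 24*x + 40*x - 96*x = -32*x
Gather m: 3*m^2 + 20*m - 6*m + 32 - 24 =3*m^2 + 14*m + 8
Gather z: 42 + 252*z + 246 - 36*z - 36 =216*z + 252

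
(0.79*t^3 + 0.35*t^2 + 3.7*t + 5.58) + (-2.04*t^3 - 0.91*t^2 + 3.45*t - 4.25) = -1.25*t^3 - 0.56*t^2 + 7.15*t + 1.33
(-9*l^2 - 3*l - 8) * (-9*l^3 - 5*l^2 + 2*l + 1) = 81*l^5 + 72*l^4 + 69*l^3 + 25*l^2 - 19*l - 8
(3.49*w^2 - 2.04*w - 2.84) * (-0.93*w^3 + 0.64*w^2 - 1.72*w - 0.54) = -3.2457*w^5 + 4.1308*w^4 - 4.6672*w^3 - 0.1934*w^2 + 5.9864*w + 1.5336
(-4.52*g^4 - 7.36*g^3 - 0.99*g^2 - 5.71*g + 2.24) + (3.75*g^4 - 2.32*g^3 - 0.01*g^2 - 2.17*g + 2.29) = -0.77*g^4 - 9.68*g^3 - 1.0*g^2 - 7.88*g + 4.53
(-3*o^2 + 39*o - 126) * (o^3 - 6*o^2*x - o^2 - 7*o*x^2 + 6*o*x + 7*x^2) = -3*o^5 + 18*o^4*x + 42*o^4 + 21*o^3*x^2 - 252*o^3*x - 165*o^3 - 294*o^2*x^2 + 990*o^2*x + 126*o^2 + 1155*o*x^2 - 756*o*x - 882*x^2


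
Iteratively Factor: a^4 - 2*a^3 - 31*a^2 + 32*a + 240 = (a - 4)*(a^3 + 2*a^2 - 23*a - 60) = (a - 5)*(a - 4)*(a^2 + 7*a + 12) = (a - 5)*(a - 4)*(a + 4)*(a + 3)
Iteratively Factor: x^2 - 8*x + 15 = (x - 3)*(x - 5)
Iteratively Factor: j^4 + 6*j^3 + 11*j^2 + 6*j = (j + 3)*(j^3 + 3*j^2 + 2*j) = (j + 1)*(j + 3)*(j^2 + 2*j) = (j + 1)*(j + 2)*(j + 3)*(j)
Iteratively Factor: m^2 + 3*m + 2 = (m + 1)*(m + 2)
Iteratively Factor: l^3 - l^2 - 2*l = (l + 1)*(l^2 - 2*l) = (l - 2)*(l + 1)*(l)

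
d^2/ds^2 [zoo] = 0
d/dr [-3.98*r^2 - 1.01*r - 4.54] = -7.96*r - 1.01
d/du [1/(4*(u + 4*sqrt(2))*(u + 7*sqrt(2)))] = (-2*u - 11*sqrt(2))/(4*(u^4 + 22*sqrt(2)*u^3 + 354*u^2 + 1232*sqrt(2)*u + 3136))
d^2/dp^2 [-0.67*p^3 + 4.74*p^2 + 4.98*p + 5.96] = 9.48 - 4.02*p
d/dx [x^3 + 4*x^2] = x*(3*x + 8)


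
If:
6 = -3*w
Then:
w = -2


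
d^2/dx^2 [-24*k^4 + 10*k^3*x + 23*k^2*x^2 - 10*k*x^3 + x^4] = 46*k^2 - 60*k*x + 12*x^2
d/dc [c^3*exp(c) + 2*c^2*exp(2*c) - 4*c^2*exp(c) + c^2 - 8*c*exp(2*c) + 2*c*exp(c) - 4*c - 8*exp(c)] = c^3*exp(c) + 4*c^2*exp(2*c) - c^2*exp(c) - 12*c*exp(2*c) - 6*c*exp(c) + 2*c - 8*exp(2*c) - 6*exp(c) - 4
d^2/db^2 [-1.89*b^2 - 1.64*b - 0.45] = -3.78000000000000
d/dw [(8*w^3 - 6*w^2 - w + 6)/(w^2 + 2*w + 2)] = (8*w^4 + 32*w^3 + 37*w^2 - 36*w - 14)/(w^4 + 4*w^3 + 8*w^2 + 8*w + 4)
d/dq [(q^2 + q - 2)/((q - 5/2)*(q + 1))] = 2*(-5*q^2 - 2*q - 11)/(4*q^4 - 12*q^3 - 11*q^2 + 30*q + 25)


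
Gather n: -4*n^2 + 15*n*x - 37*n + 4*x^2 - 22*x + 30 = -4*n^2 + n*(15*x - 37) + 4*x^2 - 22*x + 30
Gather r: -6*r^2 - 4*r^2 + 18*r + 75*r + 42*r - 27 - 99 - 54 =-10*r^2 + 135*r - 180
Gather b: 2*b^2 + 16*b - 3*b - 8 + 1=2*b^2 + 13*b - 7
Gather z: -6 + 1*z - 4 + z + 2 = 2*z - 8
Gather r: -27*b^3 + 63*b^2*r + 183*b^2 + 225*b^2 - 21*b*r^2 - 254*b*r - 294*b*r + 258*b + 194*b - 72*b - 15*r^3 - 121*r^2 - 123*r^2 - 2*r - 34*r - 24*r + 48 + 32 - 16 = -27*b^3 + 408*b^2 + 380*b - 15*r^3 + r^2*(-21*b - 244) + r*(63*b^2 - 548*b - 60) + 64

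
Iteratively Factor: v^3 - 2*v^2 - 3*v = (v)*(v^2 - 2*v - 3) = v*(v + 1)*(v - 3)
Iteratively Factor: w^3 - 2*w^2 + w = (w - 1)*(w^2 - w) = (w - 1)^2*(w)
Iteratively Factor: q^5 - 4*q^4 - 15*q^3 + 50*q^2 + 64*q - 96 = (q - 4)*(q^4 - 15*q^2 - 10*q + 24) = (q - 4)*(q - 1)*(q^3 + q^2 - 14*q - 24) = (q - 4)*(q - 1)*(q + 2)*(q^2 - q - 12) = (q - 4)^2*(q - 1)*(q + 2)*(q + 3)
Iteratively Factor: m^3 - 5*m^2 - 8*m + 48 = (m - 4)*(m^2 - m - 12) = (m - 4)^2*(m + 3)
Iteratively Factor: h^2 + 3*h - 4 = (h + 4)*(h - 1)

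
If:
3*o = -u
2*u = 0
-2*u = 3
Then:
No Solution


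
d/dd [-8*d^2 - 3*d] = -16*d - 3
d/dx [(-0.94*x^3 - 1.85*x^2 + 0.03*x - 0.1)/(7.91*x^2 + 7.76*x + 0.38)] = (-7.4354*x^4 - 14.5888*x^3 - 15.6649*x^2 + 0.176*x + 0.7874)/(62.5681*x^4 + 122.7632*x^3 + 66.2292*x^2 + 5.8976*x + 0.1444)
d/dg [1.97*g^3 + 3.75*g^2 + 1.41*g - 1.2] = 5.91*g^2 + 7.5*g + 1.41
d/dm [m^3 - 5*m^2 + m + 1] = 3*m^2 - 10*m + 1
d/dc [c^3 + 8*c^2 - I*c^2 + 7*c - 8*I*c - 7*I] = 3*c^2 + 2*c*(8 - I) + 7 - 8*I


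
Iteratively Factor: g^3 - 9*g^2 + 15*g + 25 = (g - 5)*(g^2 - 4*g - 5) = (g - 5)^2*(g + 1)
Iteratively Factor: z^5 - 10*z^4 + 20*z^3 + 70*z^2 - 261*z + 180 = (z - 4)*(z^4 - 6*z^3 - 4*z^2 + 54*z - 45) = (z - 4)*(z - 3)*(z^3 - 3*z^2 - 13*z + 15) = (z - 4)*(z - 3)*(z + 3)*(z^2 - 6*z + 5) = (z - 4)*(z - 3)*(z - 1)*(z + 3)*(z - 5)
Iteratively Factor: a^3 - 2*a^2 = (a)*(a^2 - 2*a) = a^2*(a - 2)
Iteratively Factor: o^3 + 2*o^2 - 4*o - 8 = (o + 2)*(o^2 - 4) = (o + 2)^2*(o - 2)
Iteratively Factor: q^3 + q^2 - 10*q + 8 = (q + 4)*(q^2 - 3*q + 2) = (q - 1)*(q + 4)*(q - 2)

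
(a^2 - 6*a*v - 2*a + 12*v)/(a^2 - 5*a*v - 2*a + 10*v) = (-a + 6*v)/(-a + 5*v)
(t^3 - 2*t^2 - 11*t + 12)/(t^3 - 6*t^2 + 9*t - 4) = (t + 3)/(t - 1)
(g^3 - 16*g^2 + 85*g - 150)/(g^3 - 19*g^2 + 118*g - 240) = (g - 5)/(g - 8)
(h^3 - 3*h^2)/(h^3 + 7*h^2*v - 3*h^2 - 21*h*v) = h/(h + 7*v)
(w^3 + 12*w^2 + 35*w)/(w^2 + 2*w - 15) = w*(w + 7)/(w - 3)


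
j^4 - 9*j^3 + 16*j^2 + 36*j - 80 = (j - 5)*(j - 4)*(j - 2)*(j + 2)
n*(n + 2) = n^2 + 2*n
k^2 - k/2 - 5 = (k - 5/2)*(k + 2)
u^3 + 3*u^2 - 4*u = u*(u - 1)*(u + 4)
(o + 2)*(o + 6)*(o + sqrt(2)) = o^3 + sqrt(2)*o^2 + 8*o^2 + 8*sqrt(2)*o + 12*o + 12*sqrt(2)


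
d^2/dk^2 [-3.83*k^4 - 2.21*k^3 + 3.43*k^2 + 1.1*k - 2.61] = -45.96*k^2 - 13.26*k + 6.86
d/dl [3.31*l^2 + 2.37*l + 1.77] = 6.62*l + 2.37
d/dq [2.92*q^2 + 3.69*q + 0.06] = 5.84*q + 3.69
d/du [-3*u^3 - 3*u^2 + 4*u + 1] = -9*u^2 - 6*u + 4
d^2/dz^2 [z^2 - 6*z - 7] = 2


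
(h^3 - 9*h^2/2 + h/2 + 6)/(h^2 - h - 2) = (h^2 - 11*h/2 + 6)/(h - 2)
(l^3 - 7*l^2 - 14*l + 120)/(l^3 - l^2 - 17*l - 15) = (l^2 - 2*l - 24)/(l^2 + 4*l + 3)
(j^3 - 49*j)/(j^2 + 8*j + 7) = j*(j - 7)/(j + 1)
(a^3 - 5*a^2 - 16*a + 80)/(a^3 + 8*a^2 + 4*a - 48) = (a^2 - 9*a + 20)/(a^2 + 4*a - 12)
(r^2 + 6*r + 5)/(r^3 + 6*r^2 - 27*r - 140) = (r^2 + 6*r + 5)/(r^3 + 6*r^2 - 27*r - 140)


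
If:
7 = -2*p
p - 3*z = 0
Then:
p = -7/2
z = -7/6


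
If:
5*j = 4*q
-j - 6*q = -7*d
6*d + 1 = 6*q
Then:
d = 17/3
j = 14/3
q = 35/6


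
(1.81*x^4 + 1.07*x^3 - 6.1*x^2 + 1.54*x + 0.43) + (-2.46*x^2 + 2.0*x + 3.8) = 1.81*x^4 + 1.07*x^3 - 8.56*x^2 + 3.54*x + 4.23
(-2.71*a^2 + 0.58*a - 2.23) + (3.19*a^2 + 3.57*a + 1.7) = 0.48*a^2 + 4.15*a - 0.53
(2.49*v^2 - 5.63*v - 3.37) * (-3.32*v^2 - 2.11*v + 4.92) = -8.2668*v^4 + 13.4377*v^3 + 35.3185*v^2 - 20.5889*v - 16.5804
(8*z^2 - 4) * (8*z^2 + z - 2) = 64*z^4 + 8*z^3 - 48*z^2 - 4*z + 8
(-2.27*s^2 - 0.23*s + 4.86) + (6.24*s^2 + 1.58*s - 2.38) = 3.97*s^2 + 1.35*s + 2.48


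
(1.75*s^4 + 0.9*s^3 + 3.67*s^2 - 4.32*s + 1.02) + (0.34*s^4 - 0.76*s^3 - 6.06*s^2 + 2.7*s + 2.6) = 2.09*s^4 + 0.14*s^3 - 2.39*s^2 - 1.62*s + 3.62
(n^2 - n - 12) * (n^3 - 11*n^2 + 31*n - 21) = n^5 - 12*n^4 + 30*n^3 + 80*n^2 - 351*n + 252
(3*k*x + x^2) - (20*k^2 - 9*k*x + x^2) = -20*k^2 + 12*k*x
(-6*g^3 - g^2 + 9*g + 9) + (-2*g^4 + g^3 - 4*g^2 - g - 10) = -2*g^4 - 5*g^3 - 5*g^2 + 8*g - 1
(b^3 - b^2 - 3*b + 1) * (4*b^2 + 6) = 4*b^5 - 4*b^4 - 6*b^3 - 2*b^2 - 18*b + 6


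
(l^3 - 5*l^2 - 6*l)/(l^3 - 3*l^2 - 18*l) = (l + 1)/(l + 3)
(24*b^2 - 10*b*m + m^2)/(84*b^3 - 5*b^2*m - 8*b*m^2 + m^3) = (6*b - m)/(21*b^2 + 4*b*m - m^2)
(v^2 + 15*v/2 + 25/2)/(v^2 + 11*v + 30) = (v + 5/2)/(v + 6)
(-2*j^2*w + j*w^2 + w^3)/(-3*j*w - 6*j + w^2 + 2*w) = w*(2*j^2 - j*w - w^2)/(3*j*w + 6*j - w^2 - 2*w)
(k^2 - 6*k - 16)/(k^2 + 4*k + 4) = (k - 8)/(k + 2)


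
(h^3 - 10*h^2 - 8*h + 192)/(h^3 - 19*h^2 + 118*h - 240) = (h + 4)/(h - 5)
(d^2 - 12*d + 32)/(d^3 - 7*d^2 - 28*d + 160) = 1/(d + 5)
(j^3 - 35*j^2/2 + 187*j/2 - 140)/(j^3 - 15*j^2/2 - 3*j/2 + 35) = (j - 8)/(j + 2)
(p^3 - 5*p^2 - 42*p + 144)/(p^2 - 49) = (p^3 - 5*p^2 - 42*p + 144)/(p^2 - 49)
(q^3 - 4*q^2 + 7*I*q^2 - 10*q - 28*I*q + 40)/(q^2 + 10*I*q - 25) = (q^2 + 2*q*(-2 + I) - 8*I)/(q + 5*I)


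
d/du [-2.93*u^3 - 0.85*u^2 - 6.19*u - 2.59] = -8.79*u^2 - 1.7*u - 6.19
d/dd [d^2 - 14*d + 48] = 2*d - 14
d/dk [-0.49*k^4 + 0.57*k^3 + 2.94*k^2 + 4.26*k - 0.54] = -1.96*k^3 + 1.71*k^2 + 5.88*k + 4.26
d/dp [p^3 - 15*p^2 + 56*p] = 3*p^2 - 30*p + 56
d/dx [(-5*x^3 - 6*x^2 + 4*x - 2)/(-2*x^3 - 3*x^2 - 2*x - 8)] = 3*(x^4 + 12*x^3 + 44*x^2 + 28*x - 12)/(4*x^6 + 12*x^5 + 17*x^4 + 44*x^3 + 52*x^2 + 32*x + 64)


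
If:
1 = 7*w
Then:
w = 1/7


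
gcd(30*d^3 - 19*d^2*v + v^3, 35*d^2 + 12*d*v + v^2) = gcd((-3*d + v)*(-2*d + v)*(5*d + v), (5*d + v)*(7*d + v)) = 5*d + v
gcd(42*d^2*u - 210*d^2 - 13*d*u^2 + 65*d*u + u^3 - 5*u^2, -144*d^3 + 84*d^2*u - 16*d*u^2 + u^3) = -6*d + u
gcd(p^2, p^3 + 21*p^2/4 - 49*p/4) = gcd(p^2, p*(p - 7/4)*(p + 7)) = p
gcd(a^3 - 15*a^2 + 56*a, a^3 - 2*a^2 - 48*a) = a^2 - 8*a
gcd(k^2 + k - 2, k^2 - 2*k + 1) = k - 1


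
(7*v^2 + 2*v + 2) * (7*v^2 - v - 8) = 49*v^4 + 7*v^3 - 44*v^2 - 18*v - 16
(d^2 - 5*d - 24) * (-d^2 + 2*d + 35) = -d^4 + 7*d^3 + 49*d^2 - 223*d - 840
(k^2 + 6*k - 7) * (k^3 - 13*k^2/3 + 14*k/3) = k^5 + 5*k^4/3 - 85*k^3/3 + 175*k^2/3 - 98*k/3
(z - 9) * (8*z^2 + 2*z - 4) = 8*z^3 - 70*z^2 - 22*z + 36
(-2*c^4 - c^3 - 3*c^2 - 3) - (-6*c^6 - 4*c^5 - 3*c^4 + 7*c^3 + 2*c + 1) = 6*c^6 + 4*c^5 + c^4 - 8*c^3 - 3*c^2 - 2*c - 4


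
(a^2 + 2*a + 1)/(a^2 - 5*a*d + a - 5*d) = (a + 1)/(a - 5*d)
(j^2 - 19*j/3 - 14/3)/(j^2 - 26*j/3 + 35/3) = (3*j + 2)/(3*j - 5)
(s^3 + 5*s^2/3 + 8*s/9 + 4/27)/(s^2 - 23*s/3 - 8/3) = (9*s^2 + 12*s + 4)/(9*(s - 8))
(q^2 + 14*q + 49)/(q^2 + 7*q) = (q + 7)/q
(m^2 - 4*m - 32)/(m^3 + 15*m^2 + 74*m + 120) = (m - 8)/(m^2 + 11*m + 30)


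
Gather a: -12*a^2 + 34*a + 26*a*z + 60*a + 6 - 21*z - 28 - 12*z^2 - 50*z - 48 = -12*a^2 + a*(26*z + 94) - 12*z^2 - 71*z - 70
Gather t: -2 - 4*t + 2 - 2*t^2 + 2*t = -2*t^2 - 2*t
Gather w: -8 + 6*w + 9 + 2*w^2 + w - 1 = 2*w^2 + 7*w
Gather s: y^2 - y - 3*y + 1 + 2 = y^2 - 4*y + 3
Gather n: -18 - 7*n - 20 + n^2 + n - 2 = n^2 - 6*n - 40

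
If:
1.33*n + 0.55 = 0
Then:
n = -0.41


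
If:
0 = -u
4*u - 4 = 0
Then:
No Solution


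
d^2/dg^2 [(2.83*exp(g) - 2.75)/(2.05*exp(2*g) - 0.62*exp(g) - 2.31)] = (11.893075*exp(4*g) - 42.63057*exp(3*g) + 90.89454*exp(2*g) - 57.200726*exp(g) + 19.039713)*exp(g)/(8.615125*exp(6*g) - 7.81665*exp(5*g) - 26.759265*exp(4*g) + 17.377732*exp(3*g) + 30.153123*exp(2*g) - 9.925146*exp(g) - 12.326391)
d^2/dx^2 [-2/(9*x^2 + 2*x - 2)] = 4*(81*x^2 + 18*x - 4*(9*x + 1)^2 - 18)/(9*x^2 + 2*x - 2)^3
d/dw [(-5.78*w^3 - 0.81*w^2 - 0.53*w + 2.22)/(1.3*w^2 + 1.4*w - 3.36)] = (-7.514*w^4 - 16.184*w^3 + 57.8174*w^2 - 0.328800000000001*w - 1.3272)/(1.69*w^4 + 3.64*w^3 - 6.776*w^2 - 9.408*w + 11.2896)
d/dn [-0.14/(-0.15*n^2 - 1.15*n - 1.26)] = (-0.042*n - 0.161)/(0.15*n^2 + 1.15*n + 1.26)^2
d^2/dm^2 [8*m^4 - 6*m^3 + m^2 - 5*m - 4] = 96*m^2 - 36*m + 2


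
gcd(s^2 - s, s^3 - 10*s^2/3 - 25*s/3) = s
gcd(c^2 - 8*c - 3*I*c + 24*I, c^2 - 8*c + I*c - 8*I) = c - 8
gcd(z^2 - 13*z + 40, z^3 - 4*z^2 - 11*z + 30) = z - 5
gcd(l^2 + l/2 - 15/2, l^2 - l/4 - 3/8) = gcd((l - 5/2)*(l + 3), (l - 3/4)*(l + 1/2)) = 1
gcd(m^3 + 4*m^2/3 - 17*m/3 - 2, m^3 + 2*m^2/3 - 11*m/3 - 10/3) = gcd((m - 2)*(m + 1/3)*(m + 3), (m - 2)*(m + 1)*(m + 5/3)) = m - 2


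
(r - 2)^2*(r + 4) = r^3 - 12*r + 16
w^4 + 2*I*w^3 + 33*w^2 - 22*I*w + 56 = (w - 4*I)*(w - 2*I)*(w + I)*(w + 7*I)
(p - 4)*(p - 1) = p^2 - 5*p + 4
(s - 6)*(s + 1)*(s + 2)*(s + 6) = s^4 + 3*s^3 - 34*s^2 - 108*s - 72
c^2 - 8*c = c*(c - 8)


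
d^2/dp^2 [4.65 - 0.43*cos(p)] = 0.43*cos(p)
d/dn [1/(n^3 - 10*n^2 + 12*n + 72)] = (-3*n^2 + 20*n - 12)/(n^3 - 10*n^2 + 12*n + 72)^2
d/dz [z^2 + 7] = 2*z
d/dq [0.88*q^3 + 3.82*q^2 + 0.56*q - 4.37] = 2.64*q^2 + 7.64*q + 0.56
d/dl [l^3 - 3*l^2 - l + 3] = 3*l^2 - 6*l - 1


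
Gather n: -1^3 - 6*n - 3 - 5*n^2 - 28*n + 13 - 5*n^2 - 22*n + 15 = -10*n^2 - 56*n + 24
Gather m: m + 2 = m + 2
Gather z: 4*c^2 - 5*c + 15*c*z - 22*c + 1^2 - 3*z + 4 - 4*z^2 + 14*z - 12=4*c^2 - 27*c - 4*z^2 + z*(15*c + 11) - 7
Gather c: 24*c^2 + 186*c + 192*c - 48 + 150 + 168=24*c^2 + 378*c + 270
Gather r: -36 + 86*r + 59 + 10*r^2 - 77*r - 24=10*r^2 + 9*r - 1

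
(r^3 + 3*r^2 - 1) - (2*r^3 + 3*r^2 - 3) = 2 - r^3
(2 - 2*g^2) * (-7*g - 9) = 14*g^3 + 18*g^2 - 14*g - 18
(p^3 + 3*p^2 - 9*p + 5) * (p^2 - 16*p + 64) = p^5 - 13*p^4 + 7*p^3 + 341*p^2 - 656*p + 320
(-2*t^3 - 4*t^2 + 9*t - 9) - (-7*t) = -2*t^3 - 4*t^2 + 16*t - 9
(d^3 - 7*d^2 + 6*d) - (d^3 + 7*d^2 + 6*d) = -14*d^2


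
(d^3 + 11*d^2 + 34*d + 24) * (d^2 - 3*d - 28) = d^5 + 8*d^4 - 27*d^3 - 386*d^2 - 1024*d - 672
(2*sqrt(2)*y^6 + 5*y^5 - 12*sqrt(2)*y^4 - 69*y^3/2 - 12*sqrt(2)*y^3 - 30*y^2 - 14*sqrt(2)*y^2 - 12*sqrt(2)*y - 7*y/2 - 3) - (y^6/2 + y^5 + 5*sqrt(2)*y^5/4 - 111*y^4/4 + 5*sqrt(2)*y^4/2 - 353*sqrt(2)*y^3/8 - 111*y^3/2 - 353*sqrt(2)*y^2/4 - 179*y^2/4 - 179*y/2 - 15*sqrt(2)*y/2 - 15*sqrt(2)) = -y^6/2 + 2*sqrt(2)*y^6 - 5*sqrt(2)*y^5/4 + 4*y^5 - 29*sqrt(2)*y^4/2 + 111*y^4/4 + 21*y^3 + 257*sqrt(2)*y^3/8 + 59*y^2/4 + 297*sqrt(2)*y^2/4 - 9*sqrt(2)*y/2 + 86*y - 3 + 15*sqrt(2)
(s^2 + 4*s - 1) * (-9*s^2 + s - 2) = -9*s^4 - 35*s^3 + 11*s^2 - 9*s + 2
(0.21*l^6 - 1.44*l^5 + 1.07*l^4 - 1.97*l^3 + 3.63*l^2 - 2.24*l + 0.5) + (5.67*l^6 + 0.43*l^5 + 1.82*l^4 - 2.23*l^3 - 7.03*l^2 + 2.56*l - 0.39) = 5.88*l^6 - 1.01*l^5 + 2.89*l^4 - 4.2*l^3 - 3.4*l^2 + 0.32*l + 0.11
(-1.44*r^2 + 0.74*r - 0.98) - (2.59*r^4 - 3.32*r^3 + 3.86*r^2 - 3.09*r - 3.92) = -2.59*r^4 + 3.32*r^3 - 5.3*r^2 + 3.83*r + 2.94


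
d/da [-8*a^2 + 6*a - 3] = 6 - 16*a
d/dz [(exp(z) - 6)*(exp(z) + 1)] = (2*exp(z) - 5)*exp(z)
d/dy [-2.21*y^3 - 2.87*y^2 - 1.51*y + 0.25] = -6.63*y^2 - 5.74*y - 1.51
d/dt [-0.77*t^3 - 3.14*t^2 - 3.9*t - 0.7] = -2.31*t^2 - 6.28*t - 3.9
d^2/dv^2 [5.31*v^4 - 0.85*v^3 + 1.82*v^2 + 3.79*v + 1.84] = 63.72*v^2 - 5.1*v + 3.64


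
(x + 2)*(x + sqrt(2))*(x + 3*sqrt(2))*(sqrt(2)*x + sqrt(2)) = sqrt(2)*x^4 + 3*sqrt(2)*x^3 + 8*x^3 + 8*sqrt(2)*x^2 + 24*x^2 + 16*x + 18*sqrt(2)*x + 12*sqrt(2)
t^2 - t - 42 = (t - 7)*(t + 6)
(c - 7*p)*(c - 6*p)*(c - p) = c^3 - 14*c^2*p + 55*c*p^2 - 42*p^3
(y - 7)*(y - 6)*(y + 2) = y^3 - 11*y^2 + 16*y + 84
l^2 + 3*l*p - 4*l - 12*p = (l - 4)*(l + 3*p)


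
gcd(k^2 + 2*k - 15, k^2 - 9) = k - 3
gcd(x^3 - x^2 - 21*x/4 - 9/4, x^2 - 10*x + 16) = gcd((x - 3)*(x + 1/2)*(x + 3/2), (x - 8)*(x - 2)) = 1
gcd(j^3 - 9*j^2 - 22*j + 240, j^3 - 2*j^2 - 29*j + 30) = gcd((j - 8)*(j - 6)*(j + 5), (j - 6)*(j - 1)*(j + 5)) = j^2 - j - 30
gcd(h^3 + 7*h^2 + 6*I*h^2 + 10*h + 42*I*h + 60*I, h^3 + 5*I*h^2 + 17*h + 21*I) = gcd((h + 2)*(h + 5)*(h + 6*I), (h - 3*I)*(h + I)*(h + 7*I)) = 1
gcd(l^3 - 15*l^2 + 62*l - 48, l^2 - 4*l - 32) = l - 8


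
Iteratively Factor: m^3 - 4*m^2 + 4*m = (m)*(m^2 - 4*m + 4) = m*(m - 2)*(m - 2)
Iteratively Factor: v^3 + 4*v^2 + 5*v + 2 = (v + 1)*(v^2 + 3*v + 2) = (v + 1)*(v + 2)*(v + 1)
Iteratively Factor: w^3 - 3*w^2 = (w - 3)*(w^2) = w*(w - 3)*(w)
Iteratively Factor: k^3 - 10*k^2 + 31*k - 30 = (k - 5)*(k^2 - 5*k + 6) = (k - 5)*(k - 2)*(k - 3)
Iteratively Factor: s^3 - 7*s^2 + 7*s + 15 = (s + 1)*(s^2 - 8*s + 15) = (s - 3)*(s + 1)*(s - 5)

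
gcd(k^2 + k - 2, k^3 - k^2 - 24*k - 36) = k + 2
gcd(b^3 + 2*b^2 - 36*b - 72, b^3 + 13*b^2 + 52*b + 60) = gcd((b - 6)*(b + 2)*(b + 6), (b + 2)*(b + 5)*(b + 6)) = b^2 + 8*b + 12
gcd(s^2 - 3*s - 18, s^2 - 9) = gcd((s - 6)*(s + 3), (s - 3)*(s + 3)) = s + 3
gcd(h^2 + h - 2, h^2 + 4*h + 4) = h + 2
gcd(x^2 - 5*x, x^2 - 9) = 1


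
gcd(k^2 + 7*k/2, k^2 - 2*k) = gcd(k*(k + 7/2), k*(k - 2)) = k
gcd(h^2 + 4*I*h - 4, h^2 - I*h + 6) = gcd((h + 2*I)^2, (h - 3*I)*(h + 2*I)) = h + 2*I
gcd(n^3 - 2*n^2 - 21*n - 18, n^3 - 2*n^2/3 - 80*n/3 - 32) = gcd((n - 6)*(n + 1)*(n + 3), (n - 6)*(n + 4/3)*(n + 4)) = n - 6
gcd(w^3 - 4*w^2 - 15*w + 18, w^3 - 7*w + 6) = w^2 + 2*w - 3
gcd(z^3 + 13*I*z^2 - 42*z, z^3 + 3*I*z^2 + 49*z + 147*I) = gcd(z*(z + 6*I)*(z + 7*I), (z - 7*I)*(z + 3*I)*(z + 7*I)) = z + 7*I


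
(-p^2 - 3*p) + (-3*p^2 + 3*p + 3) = 3 - 4*p^2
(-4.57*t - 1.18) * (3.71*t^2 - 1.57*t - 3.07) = -16.9547*t^3 + 2.7971*t^2 + 15.8825*t + 3.6226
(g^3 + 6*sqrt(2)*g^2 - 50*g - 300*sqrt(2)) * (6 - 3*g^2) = -3*g^5 - 18*sqrt(2)*g^4 + 156*g^3 + 936*sqrt(2)*g^2 - 300*g - 1800*sqrt(2)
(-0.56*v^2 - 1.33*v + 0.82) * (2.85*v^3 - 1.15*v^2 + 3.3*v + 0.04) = -1.596*v^5 - 3.1465*v^4 + 2.0185*v^3 - 5.3544*v^2 + 2.6528*v + 0.0328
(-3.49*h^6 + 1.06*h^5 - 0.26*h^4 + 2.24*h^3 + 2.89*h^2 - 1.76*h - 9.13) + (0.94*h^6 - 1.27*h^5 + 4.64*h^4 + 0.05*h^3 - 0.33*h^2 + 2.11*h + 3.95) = -2.55*h^6 - 0.21*h^5 + 4.38*h^4 + 2.29*h^3 + 2.56*h^2 + 0.35*h - 5.18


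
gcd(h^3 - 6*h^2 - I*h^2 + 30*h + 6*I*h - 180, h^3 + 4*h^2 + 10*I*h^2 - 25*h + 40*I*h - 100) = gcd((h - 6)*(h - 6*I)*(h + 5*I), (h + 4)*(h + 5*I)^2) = h + 5*I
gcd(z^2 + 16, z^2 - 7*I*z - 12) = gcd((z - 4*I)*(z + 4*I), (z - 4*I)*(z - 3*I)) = z - 4*I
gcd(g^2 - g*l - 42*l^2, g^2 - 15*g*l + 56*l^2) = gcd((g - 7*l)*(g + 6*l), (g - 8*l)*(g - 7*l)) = g - 7*l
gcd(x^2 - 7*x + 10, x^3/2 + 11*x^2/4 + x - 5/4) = 1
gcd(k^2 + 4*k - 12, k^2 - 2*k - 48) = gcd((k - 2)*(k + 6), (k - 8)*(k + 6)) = k + 6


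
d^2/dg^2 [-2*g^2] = -4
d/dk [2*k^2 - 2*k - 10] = 4*k - 2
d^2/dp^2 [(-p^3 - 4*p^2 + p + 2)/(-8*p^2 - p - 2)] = 6*(-37*p^3 - 190*p^2 + 4*p + 16)/(512*p^6 + 192*p^5 + 408*p^4 + 97*p^3 + 102*p^2 + 12*p + 8)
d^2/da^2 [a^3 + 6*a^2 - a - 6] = 6*a + 12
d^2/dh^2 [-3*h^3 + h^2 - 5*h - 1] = 2 - 18*h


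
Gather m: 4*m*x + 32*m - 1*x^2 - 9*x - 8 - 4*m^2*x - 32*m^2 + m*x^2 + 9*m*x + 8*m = m^2*(-4*x - 32) + m*(x^2 + 13*x + 40) - x^2 - 9*x - 8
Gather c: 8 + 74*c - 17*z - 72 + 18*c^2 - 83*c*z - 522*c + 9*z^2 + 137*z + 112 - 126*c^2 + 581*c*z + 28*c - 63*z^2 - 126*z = -108*c^2 + c*(498*z - 420) - 54*z^2 - 6*z + 48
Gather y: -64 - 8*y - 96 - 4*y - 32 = -12*y - 192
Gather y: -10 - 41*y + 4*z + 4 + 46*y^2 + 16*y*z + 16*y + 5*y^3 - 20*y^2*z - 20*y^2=5*y^3 + y^2*(26 - 20*z) + y*(16*z - 25) + 4*z - 6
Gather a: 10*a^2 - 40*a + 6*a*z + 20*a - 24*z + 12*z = 10*a^2 + a*(6*z - 20) - 12*z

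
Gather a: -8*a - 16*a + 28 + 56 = 84 - 24*a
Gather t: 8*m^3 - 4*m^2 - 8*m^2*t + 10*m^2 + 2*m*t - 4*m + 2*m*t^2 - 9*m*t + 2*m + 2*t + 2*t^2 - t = 8*m^3 + 6*m^2 - 2*m + t^2*(2*m + 2) + t*(-8*m^2 - 7*m + 1)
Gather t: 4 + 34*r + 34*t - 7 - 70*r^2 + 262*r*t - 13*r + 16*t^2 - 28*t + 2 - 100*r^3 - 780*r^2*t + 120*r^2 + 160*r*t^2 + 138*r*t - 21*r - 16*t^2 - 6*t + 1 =-100*r^3 + 50*r^2 + 160*r*t^2 + t*(-780*r^2 + 400*r)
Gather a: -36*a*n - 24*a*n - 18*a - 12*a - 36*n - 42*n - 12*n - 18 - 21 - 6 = a*(-60*n - 30) - 90*n - 45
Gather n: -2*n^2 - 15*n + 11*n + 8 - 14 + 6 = -2*n^2 - 4*n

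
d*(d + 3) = d^2 + 3*d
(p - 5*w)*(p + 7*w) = p^2 + 2*p*w - 35*w^2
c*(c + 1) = c^2 + c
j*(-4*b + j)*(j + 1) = -4*b*j^2 - 4*b*j + j^3 + j^2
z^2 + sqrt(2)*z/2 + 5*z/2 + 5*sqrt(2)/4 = (z + 5/2)*(z + sqrt(2)/2)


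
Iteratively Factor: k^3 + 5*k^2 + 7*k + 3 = (k + 1)*(k^2 + 4*k + 3) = (k + 1)^2*(k + 3)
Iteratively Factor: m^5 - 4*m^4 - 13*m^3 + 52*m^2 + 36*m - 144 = (m + 2)*(m^4 - 6*m^3 - m^2 + 54*m - 72) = (m - 4)*(m + 2)*(m^3 - 2*m^2 - 9*m + 18) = (m - 4)*(m + 2)*(m + 3)*(m^2 - 5*m + 6) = (m - 4)*(m - 2)*(m + 2)*(m + 3)*(m - 3)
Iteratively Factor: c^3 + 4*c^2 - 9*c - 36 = (c + 3)*(c^2 + c - 12) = (c - 3)*(c + 3)*(c + 4)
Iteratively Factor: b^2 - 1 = (b - 1)*(b + 1)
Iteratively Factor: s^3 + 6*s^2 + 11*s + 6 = (s + 2)*(s^2 + 4*s + 3) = (s + 2)*(s + 3)*(s + 1)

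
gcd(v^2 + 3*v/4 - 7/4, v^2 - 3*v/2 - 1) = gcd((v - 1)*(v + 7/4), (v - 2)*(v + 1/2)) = 1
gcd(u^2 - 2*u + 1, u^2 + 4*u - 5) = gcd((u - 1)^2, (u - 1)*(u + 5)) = u - 1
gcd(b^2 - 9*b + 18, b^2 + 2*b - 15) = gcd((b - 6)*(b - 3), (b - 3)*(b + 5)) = b - 3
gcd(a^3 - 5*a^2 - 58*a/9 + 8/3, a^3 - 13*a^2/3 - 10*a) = a - 6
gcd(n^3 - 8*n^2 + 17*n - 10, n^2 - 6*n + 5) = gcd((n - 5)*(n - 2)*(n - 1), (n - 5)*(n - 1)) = n^2 - 6*n + 5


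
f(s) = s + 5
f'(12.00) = 1.00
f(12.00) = 17.00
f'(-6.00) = 1.00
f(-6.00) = -1.00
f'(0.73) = 1.00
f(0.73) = 5.73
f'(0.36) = 1.00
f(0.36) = 5.36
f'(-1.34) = 1.00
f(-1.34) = 3.66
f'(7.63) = 1.00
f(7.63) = 12.63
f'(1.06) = 1.00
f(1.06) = 6.06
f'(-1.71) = 1.00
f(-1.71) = 3.29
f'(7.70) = 1.00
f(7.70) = 12.70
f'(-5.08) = 1.00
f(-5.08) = -0.08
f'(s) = 1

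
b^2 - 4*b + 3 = (b - 3)*(b - 1)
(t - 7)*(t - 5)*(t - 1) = t^3 - 13*t^2 + 47*t - 35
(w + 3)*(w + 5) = w^2 + 8*w + 15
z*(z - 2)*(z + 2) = z^3 - 4*z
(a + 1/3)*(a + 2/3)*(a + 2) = a^3 + 3*a^2 + 20*a/9 + 4/9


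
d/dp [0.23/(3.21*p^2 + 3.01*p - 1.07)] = (-1.4766*p - 0.6923)/(3.21*p^2 + 3.01*p - 1.07)^2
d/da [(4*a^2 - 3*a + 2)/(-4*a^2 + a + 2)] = 8*(-a^2 + 4*a - 1)/(16*a^4 - 8*a^3 - 15*a^2 + 4*a + 4)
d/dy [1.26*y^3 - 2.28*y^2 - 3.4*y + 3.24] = 3.78*y^2 - 4.56*y - 3.4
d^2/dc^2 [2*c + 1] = 0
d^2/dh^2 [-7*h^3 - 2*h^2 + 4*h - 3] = -42*h - 4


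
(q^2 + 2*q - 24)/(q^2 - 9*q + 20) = (q + 6)/(q - 5)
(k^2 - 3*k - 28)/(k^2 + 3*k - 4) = (k - 7)/(k - 1)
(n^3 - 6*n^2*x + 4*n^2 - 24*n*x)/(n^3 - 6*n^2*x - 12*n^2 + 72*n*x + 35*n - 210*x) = n*(n + 4)/(n^2 - 12*n + 35)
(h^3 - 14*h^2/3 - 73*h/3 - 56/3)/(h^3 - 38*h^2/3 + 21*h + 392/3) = (h + 1)/(h - 7)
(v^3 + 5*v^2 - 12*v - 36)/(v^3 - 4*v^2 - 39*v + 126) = (v + 2)/(v - 7)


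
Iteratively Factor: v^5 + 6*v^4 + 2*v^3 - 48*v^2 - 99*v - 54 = (v + 1)*(v^4 + 5*v^3 - 3*v^2 - 45*v - 54) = (v + 1)*(v + 3)*(v^3 + 2*v^2 - 9*v - 18) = (v + 1)*(v + 3)^2*(v^2 - v - 6) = (v - 3)*(v + 1)*(v + 3)^2*(v + 2)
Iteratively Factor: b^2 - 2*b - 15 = (b - 5)*(b + 3)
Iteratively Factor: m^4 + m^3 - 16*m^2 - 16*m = (m + 4)*(m^3 - 3*m^2 - 4*m) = m*(m + 4)*(m^2 - 3*m - 4) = m*(m + 1)*(m + 4)*(m - 4)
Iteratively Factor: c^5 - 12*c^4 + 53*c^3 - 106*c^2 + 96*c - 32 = (c - 1)*(c^4 - 11*c^3 + 42*c^2 - 64*c + 32) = (c - 4)*(c - 1)*(c^3 - 7*c^2 + 14*c - 8) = (c - 4)*(c - 2)*(c - 1)*(c^2 - 5*c + 4) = (c - 4)*(c - 2)*(c - 1)^2*(c - 4)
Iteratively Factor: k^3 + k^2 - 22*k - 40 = (k + 2)*(k^2 - k - 20) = (k + 2)*(k + 4)*(k - 5)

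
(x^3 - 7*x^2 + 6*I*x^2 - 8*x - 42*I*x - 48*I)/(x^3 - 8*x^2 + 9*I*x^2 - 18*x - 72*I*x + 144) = (x + 1)/(x + 3*I)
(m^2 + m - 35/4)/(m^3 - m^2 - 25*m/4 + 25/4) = (2*m + 7)/(2*m^2 + 3*m - 5)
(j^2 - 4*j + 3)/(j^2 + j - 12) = (j - 1)/(j + 4)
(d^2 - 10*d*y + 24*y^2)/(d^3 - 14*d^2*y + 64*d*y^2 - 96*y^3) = 1/(d - 4*y)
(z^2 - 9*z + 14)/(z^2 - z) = (z^2 - 9*z + 14)/(z*(z - 1))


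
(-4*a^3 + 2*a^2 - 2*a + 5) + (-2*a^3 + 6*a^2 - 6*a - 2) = -6*a^3 + 8*a^2 - 8*a + 3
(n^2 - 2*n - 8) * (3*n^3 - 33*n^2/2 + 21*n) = 3*n^5 - 45*n^4/2 + 30*n^3 + 90*n^2 - 168*n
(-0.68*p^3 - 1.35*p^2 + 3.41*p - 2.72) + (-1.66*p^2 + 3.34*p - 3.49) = -0.68*p^3 - 3.01*p^2 + 6.75*p - 6.21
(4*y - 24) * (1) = 4*y - 24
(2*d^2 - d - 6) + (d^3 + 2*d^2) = d^3 + 4*d^2 - d - 6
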